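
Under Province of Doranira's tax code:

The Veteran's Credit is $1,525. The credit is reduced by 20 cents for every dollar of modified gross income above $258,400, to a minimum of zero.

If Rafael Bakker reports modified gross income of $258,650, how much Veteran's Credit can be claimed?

Veteran's Credit: 20% of the $250 excess over $258,400 is $50; credit = $1,525 − $50 = $1,475.

$1,475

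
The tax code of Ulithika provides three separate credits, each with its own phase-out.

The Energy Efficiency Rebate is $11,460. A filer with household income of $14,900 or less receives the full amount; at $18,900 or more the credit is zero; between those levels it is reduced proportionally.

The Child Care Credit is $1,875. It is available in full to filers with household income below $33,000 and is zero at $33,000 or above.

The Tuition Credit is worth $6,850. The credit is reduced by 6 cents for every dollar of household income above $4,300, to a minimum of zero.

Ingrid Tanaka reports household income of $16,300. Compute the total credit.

$15,454

Energy Efficiency Rebate: $16,300 is $1,400 into a $4,000 phase-out range, leaving 2,600/4,000 of the credit: $11,460 × 2,600/4,000 = $7,449.
Child Care Credit: $16,300 is below the $33,000 cutoff, so the full $1,875 applies.
Tuition Credit: 6% of the $12,000 excess over $4,300 is $720; credit = $6,850 − $720 = $6,130.
Total: $7,449 + $1,875 + $6,130 = $15,454.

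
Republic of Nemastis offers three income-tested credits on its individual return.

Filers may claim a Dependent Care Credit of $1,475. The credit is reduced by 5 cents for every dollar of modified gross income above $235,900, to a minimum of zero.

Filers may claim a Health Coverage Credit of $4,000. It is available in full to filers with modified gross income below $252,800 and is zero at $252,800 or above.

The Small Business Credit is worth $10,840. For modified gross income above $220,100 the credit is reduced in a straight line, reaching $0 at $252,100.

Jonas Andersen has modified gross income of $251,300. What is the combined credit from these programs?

$4,976

Dependent Care Credit: 5% of the $15,400 excess over $235,900 is $770; credit = $1,475 − $770 = $705.
Health Coverage Credit: $251,300 is below the $252,800 cutoff, so the full $4,000 applies.
Small Business Credit: $251,300 is $31,200 into a $32,000 phase-out range, leaving 800/32,000 of the credit: $10,840 × 800/32,000 = $271.
Total: $705 + $4,000 + $271 = $4,976.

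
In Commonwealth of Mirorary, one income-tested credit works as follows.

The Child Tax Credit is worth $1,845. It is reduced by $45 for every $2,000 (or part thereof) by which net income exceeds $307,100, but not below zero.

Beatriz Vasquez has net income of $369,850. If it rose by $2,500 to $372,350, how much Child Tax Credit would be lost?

At $369,850 — income exceeds $307,100 by $62,750, which is 32 full-or-partial $2,000 increments; reduction = 32 × $45 = $1,440, leaving $405.
At $372,350 — income exceeds $307,100 by $65,250, which is 33 full-or-partial $2,000 increments; reduction = 33 × $45 = $1,485, leaving $360.
Lost: $405 − $360 = $45.

$45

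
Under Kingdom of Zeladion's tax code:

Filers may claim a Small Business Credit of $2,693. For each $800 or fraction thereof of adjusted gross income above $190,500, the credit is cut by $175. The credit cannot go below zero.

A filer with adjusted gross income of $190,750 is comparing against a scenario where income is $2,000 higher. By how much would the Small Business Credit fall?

At $190,750 — income exceeds $190,500 by $250, which is 1 full-or-partial $800 increment; reduction = 1 × $175 = $175, leaving $2,518.
At $192,750 — income exceeds $190,500 by $2,250, which is 3 full-or-partial $800 increments; reduction = 3 × $175 = $525, leaving $2,168.
Lost: $2,518 − $2,168 = $350.

$350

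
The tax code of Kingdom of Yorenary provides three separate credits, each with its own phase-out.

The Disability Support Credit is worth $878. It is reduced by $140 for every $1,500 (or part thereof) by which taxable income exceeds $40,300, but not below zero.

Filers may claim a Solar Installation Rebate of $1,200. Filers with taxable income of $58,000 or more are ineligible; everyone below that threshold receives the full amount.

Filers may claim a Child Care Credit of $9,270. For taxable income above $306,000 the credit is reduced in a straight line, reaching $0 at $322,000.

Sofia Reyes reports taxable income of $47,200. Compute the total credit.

Disability Support Credit: income exceeds $40,300 by $6,900, which is 5 full-or-partial $1,500 increments; reduction = 5 × $140 = $700, leaving $178.
Solar Installation Rebate: $47,200 is below the $58,000 cutoff, so the full $1,200 applies.
Child Care Credit: $47,200 is at or below the $306,000 threshold, so the full $9,270 applies.
Total: $178 + $1,200 + $9,270 = $10,648.

$10,648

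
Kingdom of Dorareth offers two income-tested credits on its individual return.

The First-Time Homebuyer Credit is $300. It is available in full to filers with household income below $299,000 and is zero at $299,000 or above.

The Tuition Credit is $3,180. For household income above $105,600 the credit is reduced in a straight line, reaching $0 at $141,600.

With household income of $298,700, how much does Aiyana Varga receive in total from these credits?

$300

First-Time Homebuyer Credit: $298,700 is below the $299,000 cutoff, so the full $300 applies.
Tuition Credit: $298,700 is at or above $141,600, so the credit is $0.
Total: $300 + $0 = $300.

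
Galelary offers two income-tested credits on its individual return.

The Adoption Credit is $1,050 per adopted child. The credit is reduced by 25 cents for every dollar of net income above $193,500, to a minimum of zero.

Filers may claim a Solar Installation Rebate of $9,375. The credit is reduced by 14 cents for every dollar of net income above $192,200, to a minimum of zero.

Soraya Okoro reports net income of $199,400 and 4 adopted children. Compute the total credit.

Adoption Credit: base = 4 × $1,050 = $4,200. 25% of the $5,900 excess over $193,500 is $1,475; credit = $4,200 − $1,475 = $2,725.
Solar Installation Rebate: 14% of the $7,200 excess over $192,200 is $1,008; credit = $9,375 − $1,008 = $8,367.
Total: $2,725 + $8,367 = $11,092.

$11,092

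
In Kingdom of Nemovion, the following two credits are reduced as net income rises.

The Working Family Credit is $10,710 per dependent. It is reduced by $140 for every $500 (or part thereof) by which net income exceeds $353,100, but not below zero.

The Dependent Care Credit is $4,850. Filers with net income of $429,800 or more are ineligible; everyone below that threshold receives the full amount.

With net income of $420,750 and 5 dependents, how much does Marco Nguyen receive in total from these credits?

Working Family Credit: base = 5 × $10,710 = $53,550. income exceeds $353,100 by $67,650, which is 136 full-or-partial $500 increments; reduction = 136 × $140 = $19,040, leaving $34,510.
Dependent Care Credit: $420,750 is below the $429,800 cutoff, so the full $4,850 applies.
Total: $34,510 + $4,850 = $39,360.

$39,360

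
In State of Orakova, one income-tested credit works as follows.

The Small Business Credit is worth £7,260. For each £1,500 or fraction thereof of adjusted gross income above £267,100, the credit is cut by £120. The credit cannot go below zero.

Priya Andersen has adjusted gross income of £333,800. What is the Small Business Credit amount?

£1,860

Small Business Credit: income exceeds £267,100 by £66,700, which is 45 full-or-partial £1,500 increments; reduction = 45 × £120 = £5,400, leaving £1,860.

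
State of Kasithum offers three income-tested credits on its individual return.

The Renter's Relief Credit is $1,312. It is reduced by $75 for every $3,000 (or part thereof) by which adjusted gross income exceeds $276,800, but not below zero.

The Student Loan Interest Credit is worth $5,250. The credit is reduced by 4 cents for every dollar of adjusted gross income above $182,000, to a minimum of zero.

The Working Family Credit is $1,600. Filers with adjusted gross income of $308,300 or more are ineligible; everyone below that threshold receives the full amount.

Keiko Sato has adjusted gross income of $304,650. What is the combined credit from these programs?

Renter's Relief Credit: income exceeds $276,800 by $27,850, which is 10 full-or-partial $3,000 increments; reduction = 10 × $75 = $750, leaving $562.
Student Loan Interest Credit: 4% of the $122,650 excess over $182,000 is $4,906; credit = $5,250 − $4,906 = $344.
Working Family Credit: $304,650 is below the $308,300 cutoff, so the full $1,600 applies.
Total: $562 + $344 + $1,600 = $2,506.

$2,506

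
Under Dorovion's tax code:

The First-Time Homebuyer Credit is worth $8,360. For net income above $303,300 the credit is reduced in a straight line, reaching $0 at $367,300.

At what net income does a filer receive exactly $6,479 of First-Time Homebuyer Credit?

$317,700

$6,479 is 6,479/8,360 of the full $8,360, so 1,881/8,360 of the $64,000 range has been used: income = $303,300 + $64,000 × 1,881/8,360 = $317,700.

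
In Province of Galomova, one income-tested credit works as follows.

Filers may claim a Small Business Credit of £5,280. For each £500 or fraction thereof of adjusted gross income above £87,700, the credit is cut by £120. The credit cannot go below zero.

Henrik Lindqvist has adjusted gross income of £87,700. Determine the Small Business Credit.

Small Business Credit: £87,700 is at or below the £87,700 threshold, so the full £5,280 applies.

£5,280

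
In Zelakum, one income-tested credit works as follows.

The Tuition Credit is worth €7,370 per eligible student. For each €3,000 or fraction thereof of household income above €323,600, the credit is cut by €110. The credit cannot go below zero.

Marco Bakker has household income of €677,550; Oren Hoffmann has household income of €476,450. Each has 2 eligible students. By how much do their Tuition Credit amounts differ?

€7,370

Marco (€677,550): Tuition Credit: base = 2 × €7,370 = €14,740. income exceeds €323,600 by €353,950, which is 118 full-or-partial €3,000 increments; reduction = 118 × €110 = €12,980, leaving €1,760.
Oren (€476,450): Tuition Credit: base = 2 × €7,370 = €14,740. income exceeds €323,600 by €152,850, which is 51 full-or-partial €3,000 increments; reduction = 51 × €110 = €5,610, leaving €9,130.
Difference: |€1,760 − €9,130| = €7,370.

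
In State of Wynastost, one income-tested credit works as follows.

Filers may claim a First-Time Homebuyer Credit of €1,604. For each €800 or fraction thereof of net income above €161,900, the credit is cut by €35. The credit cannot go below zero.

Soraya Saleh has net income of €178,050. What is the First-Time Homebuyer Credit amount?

First-Time Homebuyer Credit: income exceeds €161,900 by €16,150, which is 21 full-or-partial €800 increments; reduction = 21 × €35 = €735, leaving €869.

€869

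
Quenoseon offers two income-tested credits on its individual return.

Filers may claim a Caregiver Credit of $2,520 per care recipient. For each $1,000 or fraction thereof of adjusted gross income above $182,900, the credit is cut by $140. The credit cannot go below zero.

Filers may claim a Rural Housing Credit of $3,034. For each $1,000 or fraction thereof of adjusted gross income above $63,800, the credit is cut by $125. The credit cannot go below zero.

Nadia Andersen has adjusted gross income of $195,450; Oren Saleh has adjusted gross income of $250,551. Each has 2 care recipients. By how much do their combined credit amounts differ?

$3,220

Nadia ($195,450): Caregiver Credit: base = 2 × $2,520 = $5,040. income exceeds $182,900 by $12,550, which is 13 full-or-partial $1,000 increments; reduction = 13 × $140 = $1,820, leaving $3,220. Rural Housing Credit: income exceeds $63,800 by $131,650 → 132 increments × $125 = $16,500 ≥ base, so the credit is $0. total $3,220 + $0 = $3,220
Oren ($250,551): Caregiver Credit: base = 2 × $2,520 = $5,040. income exceeds $182,900 by $67,651 → 68 increments × $140 = $9,520 ≥ base, so the credit is $0. Rural Housing Credit: income exceeds $63,800 by $186,751 → 187 increments × $125 = $23,375 ≥ base, so the credit is $0. total $0 + $0 = $0
Difference: |$3,220 − $0| = $3,220.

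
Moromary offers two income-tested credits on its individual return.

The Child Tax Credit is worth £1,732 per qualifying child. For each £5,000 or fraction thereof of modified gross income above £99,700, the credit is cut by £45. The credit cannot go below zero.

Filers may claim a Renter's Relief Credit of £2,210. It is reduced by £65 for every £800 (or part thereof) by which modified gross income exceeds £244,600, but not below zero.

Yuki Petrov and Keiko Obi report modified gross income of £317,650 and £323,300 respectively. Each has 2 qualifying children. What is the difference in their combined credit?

Yuki (£317,650): Child Tax Credit: base = 2 × £1,732 = £3,464. income exceeds £99,700 by £217,950, which is 44 full-or-partial £5,000 increments; reduction = 44 × £45 = £1,980, leaving £1,484. Renter's Relief Credit: income exceeds £244,600 by £73,050 → 92 increments × £65 = £5,980 ≥ base, so the credit is £0. total £1,484 + £0 = £1,484
Keiko (£323,300): Child Tax Credit: base = 2 × £1,732 = £3,464. income exceeds £99,700 by £223,600, which is 45 full-or-partial £5,000 increments; reduction = 45 × £45 = £2,025, leaving £1,439. Renter's Relief Credit: income exceeds £244,600 by £78,700 → 99 increments × £65 = £6,435 ≥ base, so the credit is £0. total £1,439 + £0 = £1,439
Difference: |£1,484 − £1,439| = £45.

£45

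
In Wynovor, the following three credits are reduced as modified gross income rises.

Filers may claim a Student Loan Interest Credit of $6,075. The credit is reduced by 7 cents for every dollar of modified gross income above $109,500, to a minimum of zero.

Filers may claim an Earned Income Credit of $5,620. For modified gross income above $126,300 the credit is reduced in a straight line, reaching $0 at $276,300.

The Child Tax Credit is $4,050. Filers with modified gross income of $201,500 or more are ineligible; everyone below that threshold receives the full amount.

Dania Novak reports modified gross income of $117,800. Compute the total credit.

Student Loan Interest Credit: 7% of the $8,300 excess over $109,500 is $581; credit = $6,075 − $581 = $5,494.
Earned Income Credit: $117,800 is at or below the $126,300 threshold, so the full $5,620 applies.
Child Tax Credit: $117,800 is below the $201,500 cutoff, so the full $4,050 applies.
Total: $5,494 + $5,620 + $4,050 = $15,164.

$15,164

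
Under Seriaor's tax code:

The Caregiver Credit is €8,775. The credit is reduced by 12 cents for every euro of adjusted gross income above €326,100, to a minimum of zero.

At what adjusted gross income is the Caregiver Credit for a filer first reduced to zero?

The credit falls by 12% of each euro above €326,100, so it reaches zero when the excess is €8,775 / 12% = €73,125: income = €326,100 + €73,125 = €399,225.

€399,225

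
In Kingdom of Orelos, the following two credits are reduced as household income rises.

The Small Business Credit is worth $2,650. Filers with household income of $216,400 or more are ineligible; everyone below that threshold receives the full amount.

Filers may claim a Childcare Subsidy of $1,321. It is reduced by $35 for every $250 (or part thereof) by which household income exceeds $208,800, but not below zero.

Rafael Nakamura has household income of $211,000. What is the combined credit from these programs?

$3,656

Small Business Credit: $211,000 is below the $216,400 cutoff, so the full $2,650 applies.
Childcare Subsidy: income exceeds $208,800 by $2,200, which is 9 full-or-partial $250 increments; reduction = 9 × $35 = $315, leaving $1,006.
Total: $2,650 + $1,006 = $3,656.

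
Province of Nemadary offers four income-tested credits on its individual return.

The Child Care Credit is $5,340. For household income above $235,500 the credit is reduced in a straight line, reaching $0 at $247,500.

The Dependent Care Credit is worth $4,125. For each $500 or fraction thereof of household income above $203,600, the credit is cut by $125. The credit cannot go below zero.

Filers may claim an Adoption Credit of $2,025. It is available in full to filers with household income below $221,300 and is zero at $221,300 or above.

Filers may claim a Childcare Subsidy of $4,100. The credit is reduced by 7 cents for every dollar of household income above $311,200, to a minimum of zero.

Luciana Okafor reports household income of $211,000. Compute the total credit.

$13,715

Child Care Credit: $211,000 is at or below the $235,500 threshold, so the full $5,340 applies.
Dependent Care Credit: income exceeds $203,600 by $7,400, which is 15 full-or-partial $500 increments; reduction = 15 × $125 = $1,875, leaving $2,250.
Adoption Credit: $211,000 is below the $221,300 cutoff, so the full $2,025 applies.
Childcare Subsidy: $211,000 is at or below the $311,200 threshold, so the full $4,100 applies.
Total: $5,340 + $2,250 + $2,025 + $4,100 = $13,715.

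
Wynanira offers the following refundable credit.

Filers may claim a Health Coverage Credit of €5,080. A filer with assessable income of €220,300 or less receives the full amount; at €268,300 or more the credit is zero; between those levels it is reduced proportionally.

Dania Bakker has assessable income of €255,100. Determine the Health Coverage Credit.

Health Coverage Credit: €255,100 is €34,800 into a €48,000 phase-out range, leaving 13,200/48,000 of the credit: €5,080 × 13,200/48,000 = €1,397.

€1,397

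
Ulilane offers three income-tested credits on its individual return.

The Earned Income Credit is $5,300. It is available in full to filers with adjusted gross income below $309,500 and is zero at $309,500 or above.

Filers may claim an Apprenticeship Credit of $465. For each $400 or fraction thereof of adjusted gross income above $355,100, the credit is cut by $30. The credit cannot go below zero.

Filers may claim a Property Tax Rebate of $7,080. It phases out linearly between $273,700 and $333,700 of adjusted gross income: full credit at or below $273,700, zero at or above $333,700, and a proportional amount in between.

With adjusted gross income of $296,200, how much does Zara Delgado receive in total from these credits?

$10,190

Earned Income Credit: $296,200 is below the $309,500 cutoff, so the full $5,300 applies.
Apprenticeship Credit: $296,200 is at or below the $355,100 threshold, so the full $465 applies.
Property Tax Rebate: $296,200 is $22,500 into a $60,000 phase-out range, leaving 37,500/60,000 of the credit: $7,080 × 37,500/60,000 = $4,425.
Total: $5,300 + $465 + $4,425 = $10,190.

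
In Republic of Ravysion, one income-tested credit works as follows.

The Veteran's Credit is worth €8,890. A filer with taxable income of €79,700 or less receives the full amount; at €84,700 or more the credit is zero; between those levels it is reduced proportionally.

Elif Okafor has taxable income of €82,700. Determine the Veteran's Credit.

€3,556

Veteran's Credit: €82,700 is €3,000 into a €5,000 phase-out range, leaving 2,000/5,000 of the credit: €8,890 × 2,000/5,000 = €3,556.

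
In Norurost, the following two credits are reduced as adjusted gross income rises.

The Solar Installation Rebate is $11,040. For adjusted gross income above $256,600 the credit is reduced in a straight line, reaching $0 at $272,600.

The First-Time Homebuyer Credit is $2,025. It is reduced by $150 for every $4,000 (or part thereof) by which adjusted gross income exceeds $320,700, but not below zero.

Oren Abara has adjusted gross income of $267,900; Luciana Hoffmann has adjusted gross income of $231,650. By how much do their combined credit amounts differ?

Oren ($267,900): Solar Installation Rebate: $267,900 is $11,300 into a $16,000 phase-out range, leaving 4,700/16,000 of the credit: $11,040 × 4,700/16,000 = $3,243. First-Time Homebuyer Credit: $267,900 is at or below the $320,700 threshold, so the full $2,025 applies. total $3,243 + $2,025 = $5,268
Luciana ($231,650): Solar Installation Rebate: $231,650 is at or below the $256,600 threshold, so the full $11,040 applies. First-Time Homebuyer Credit: $231,650 is at or below the $320,700 threshold, so the full $2,025 applies. total $11,040 + $2,025 = $13,065
Difference: |$5,268 − $13,065| = $7,797.

$7,797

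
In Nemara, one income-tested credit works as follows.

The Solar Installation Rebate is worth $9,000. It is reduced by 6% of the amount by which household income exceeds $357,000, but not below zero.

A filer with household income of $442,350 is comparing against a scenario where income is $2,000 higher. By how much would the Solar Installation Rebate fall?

$120

At $442,350 — 6% of the $85,350 excess over $357,000 is $5,121; credit = $9,000 − $5,121 = $3,879.
At $444,350 — 6% of the $87,350 excess over $357,000 is $5,241; credit = $9,000 − $5,241 = $3,759.
Lost: $3,879 − $3,759 = $120.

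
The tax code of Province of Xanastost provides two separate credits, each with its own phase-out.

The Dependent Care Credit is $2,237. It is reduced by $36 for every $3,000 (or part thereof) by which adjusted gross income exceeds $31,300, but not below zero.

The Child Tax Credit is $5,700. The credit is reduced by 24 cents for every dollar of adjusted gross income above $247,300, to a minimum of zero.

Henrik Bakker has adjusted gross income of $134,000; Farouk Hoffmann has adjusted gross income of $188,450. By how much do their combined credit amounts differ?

Henrik ($134,000): Dependent Care Credit: income exceeds $31,300 by $102,700, which is 35 full-or-partial $3,000 increments; reduction = 35 × $36 = $1,260, leaving $977. Child Tax Credit: $134,000 is at or below the $247,300 threshold, so the full $5,700 applies. total $977 + $5,700 = $6,677
Farouk ($188,450): Dependent Care Credit: income exceeds $31,300 by $157,150, which is 53 full-or-partial $3,000 increments; reduction = 53 × $36 = $1,908, leaving $329. Child Tax Credit: $188,450 is at or below the $247,300 threshold, so the full $5,700 applies. total $329 + $5,700 = $6,029
Difference: |$6,677 − $6,029| = $648.

$648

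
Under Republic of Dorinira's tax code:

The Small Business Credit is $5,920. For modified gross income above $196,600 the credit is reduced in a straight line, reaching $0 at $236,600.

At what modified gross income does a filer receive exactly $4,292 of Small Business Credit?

$4,292 is 4,292/5,920 of the full $5,920, so 1,628/5,920 of the $40,000 range has been used: income = $196,600 + $40,000 × 1,628/5,920 = $207,600.

$207,600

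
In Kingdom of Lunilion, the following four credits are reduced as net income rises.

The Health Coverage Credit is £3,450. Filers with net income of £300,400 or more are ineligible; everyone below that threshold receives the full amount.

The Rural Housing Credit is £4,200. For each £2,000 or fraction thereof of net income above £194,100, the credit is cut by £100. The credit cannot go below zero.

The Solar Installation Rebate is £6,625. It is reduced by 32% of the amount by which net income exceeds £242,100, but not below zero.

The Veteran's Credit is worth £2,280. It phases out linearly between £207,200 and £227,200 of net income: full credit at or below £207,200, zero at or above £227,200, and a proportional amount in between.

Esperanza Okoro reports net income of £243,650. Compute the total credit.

£11,279

Health Coverage Credit: £243,650 is below the £300,400 cutoff, so the full £3,450 applies.
Rural Housing Credit: income exceeds £194,100 by £49,550, which is 25 full-or-partial £2,000 increments; reduction = 25 × £100 = £2,500, leaving £1,700.
Solar Installation Rebate: 32% of the £1,550 excess over £242,100 is £496; credit = £6,625 − £496 = £6,129.
Veteran's Credit: £243,650 is at or above £227,200, so the credit is £0.
Total: £3,450 + £1,700 + £6,129 + £0 = £11,279.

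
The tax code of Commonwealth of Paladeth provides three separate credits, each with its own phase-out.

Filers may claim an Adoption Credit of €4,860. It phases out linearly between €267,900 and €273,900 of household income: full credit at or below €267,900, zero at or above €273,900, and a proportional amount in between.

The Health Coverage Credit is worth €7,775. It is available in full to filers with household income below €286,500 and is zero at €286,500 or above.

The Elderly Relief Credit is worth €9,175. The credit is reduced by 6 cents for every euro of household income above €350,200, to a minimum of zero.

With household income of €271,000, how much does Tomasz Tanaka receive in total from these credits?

Adoption Credit: €271,000 is €3,100 into a €6,000 phase-out range, leaving 2,900/6,000 of the credit: €4,860 × 2,900/6,000 = €2,349.
Health Coverage Credit: €271,000 is below the €286,500 cutoff, so the full €7,775 applies.
Elderly Relief Credit: €271,000 is at or below the €350,200 threshold, so the full €9,175 applies.
Total: €2,349 + €7,775 + €9,175 = €19,299.

€19,299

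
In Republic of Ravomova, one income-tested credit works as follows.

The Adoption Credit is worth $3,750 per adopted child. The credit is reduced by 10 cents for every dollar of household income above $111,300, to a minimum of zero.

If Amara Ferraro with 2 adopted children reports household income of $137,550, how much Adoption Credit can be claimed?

Adoption Credit: base = 2 × $3,750 = $7,500. 10% of the $26,250 excess over $111,300 is $2,625; credit = $7,500 − $2,625 = $4,875.

$4,875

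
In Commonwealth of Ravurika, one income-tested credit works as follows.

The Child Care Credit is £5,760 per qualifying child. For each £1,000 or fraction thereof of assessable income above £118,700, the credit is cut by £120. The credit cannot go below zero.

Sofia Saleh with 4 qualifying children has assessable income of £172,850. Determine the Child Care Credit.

Child Care Credit: base = 4 × £5,760 = £23,040. income exceeds £118,700 by £54,150, which is 55 full-or-partial £1,000 increments; reduction = 55 × £120 = £6,600, leaving £16,440.

£16,440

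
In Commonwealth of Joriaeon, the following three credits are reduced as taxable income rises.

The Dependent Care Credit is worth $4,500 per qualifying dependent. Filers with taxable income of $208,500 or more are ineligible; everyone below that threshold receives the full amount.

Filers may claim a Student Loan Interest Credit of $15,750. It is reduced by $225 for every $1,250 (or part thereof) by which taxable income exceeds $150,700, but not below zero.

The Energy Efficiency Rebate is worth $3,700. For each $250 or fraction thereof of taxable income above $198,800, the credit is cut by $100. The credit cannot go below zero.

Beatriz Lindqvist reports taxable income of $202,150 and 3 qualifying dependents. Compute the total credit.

$22,100

Dependent Care Credit: base = 3 × $4,500 = $13,500. $202,150 is below the $208,500 cutoff, so the full $13,500 applies.
Student Loan Interest Credit: income exceeds $150,700 by $51,450, which is 42 full-or-partial $1,250 increments; reduction = 42 × $225 = $9,450, leaving $6,300.
Energy Efficiency Rebate: income exceeds $198,800 by $3,350, which is 14 full-or-partial $250 increments; reduction = 14 × $100 = $1,400, leaving $2,300.
Total: $13,500 + $6,300 + $2,300 = $22,100.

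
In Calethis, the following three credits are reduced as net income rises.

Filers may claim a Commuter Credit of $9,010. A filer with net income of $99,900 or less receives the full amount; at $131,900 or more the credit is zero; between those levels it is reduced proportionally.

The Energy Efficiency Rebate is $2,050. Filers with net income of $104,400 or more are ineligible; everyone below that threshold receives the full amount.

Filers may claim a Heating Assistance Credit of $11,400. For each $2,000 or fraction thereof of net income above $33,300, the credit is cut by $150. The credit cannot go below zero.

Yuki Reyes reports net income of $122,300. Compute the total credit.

$7,353

Commuter Credit: $122,300 is $22,400 into a $32,000 phase-out range, leaving 9,600/32,000 of the credit: $9,010 × 9,600/32,000 = $2,703.
Energy Efficiency Rebate: $122,300 meets or exceeds the $104,400 cutoff, so the credit is $0.
Heating Assistance Credit: income exceeds $33,300 by $89,000, which is 45 full-or-partial $2,000 increments; reduction = 45 × $150 = $6,750, leaving $4,650.
Total: $2,703 + $0 + $4,650 = $7,353.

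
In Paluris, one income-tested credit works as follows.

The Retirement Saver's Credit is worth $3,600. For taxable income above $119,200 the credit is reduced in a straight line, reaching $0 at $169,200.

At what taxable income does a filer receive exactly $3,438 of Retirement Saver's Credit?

$121,450

$3,438 is 3,438/3,600 of the full $3,600, so 162/3,600 of the $50,000 range has been used: income = $119,200 + $50,000 × 162/3,600 = $121,450.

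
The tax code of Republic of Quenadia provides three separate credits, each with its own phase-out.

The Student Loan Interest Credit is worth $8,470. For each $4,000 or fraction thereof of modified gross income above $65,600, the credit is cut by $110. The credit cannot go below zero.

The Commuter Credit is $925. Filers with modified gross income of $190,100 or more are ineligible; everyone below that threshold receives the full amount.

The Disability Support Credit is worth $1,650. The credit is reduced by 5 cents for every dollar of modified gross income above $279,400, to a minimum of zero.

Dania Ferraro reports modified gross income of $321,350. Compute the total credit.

Student Loan Interest Credit: income exceeds $65,600 by $255,750, which is 64 full-or-partial $4,000 increments; reduction = 64 × $110 = $7,040, leaving $1,430.
Commuter Credit: $321,350 meets or exceeds the $190,100 cutoff, so the credit is $0.
Disability Support Credit: 5% of the $41,950 excess over $279,400 is $2,097.50 ≥ base, so the credit is $0.
Total: $1,430 + $0 + $0 = $1,430.

$1,430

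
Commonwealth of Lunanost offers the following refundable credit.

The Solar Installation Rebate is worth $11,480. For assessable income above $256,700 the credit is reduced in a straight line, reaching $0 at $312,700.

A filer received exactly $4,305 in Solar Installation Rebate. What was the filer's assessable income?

$4,305 is 4,305/11,480 of the full $11,480, so 7,175/11,480 of the $56,000 range has been used: income = $256,700 + $56,000 × 7,175/11,480 = $291,700.

$291,700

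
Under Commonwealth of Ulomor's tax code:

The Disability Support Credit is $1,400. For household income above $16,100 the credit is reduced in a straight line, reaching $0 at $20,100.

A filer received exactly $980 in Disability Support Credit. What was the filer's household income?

$980 is 980/1,400 of the full $1,400, so 420/1,400 of the $4,000 range has been used: income = $16,100 + $4,000 × 420/1,400 = $17,300.

$17,300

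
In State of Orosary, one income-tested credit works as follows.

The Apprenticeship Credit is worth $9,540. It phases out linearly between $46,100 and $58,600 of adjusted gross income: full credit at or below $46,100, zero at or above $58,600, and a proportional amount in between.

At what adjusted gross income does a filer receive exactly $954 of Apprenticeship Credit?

$57,350

$954 is 954/9,540 of the full $9,540, so 8,586/9,540 of the $12,500 range has been used: income = $46,100 + $12,500 × 8,586/9,540 = $57,350.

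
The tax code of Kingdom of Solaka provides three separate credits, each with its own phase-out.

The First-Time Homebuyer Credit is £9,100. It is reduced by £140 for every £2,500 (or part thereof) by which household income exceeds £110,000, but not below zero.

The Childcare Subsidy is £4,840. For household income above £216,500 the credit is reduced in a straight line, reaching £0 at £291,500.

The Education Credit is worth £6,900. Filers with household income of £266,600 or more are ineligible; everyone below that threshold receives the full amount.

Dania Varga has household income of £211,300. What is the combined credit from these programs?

First-Time Homebuyer Credit: income exceeds £110,000 by £101,300, which is 41 full-or-partial £2,500 increments; reduction = 41 × £140 = £5,740, leaving £3,360.
Childcare Subsidy: £211,300 is at or below the £216,500 threshold, so the full £4,840 applies.
Education Credit: £211,300 is below the £266,600 cutoff, so the full £6,900 applies.
Total: £3,360 + £4,840 + £6,900 = £15,100.

£15,100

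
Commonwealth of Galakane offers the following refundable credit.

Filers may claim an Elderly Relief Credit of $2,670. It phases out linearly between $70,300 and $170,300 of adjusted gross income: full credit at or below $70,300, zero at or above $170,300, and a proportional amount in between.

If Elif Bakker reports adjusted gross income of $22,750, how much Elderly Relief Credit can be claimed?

Elderly Relief Credit: $22,750 is at or below the $70,300 threshold, so the full $2,670 applies.

$2,670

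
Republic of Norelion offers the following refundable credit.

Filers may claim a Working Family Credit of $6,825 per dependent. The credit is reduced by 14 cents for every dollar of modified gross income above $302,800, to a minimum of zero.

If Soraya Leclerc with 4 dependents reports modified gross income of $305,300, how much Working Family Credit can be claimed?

$26,950

Working Family Credit: base = 4 × $6,825 = $27,300. 14% of the $2,500 excess over $302,800 is $350; credit = $27,300 − $350 = $26,950.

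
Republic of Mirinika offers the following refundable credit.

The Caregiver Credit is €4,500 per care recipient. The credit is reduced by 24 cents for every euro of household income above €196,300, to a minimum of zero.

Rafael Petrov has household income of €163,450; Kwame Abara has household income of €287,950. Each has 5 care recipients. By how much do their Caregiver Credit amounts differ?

Rafael (€163,450): Caregiver Credit: base = 5 × €4,500 = €22,500. €163,450 is at or below the €196,300 threshold, so the full €22,500 applies.
Kwame (€287,950): Caregiver Credit: base = 5 × €4,500 = €22,500. 24% of the €91,650 excess over €196,300 is €21,996; credit = €22,500 − €21,996 = €504.
Difference: |€22,500 − €504| = €21,996.

€21,996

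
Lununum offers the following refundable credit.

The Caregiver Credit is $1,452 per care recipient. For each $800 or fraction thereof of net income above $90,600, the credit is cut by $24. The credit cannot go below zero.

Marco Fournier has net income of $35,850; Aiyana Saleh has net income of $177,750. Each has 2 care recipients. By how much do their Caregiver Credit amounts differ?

$2,616

Marco ($35,850): Caregiver Credit: base = 2 × $1,452 = $2,904. $35,850 is at or below the $90,600 threshold, so the full $2,904 applies.
Aiyana ($177,750): Caregiver Credit: base = 2 × $1,452 = $2,904. income exceeds $90,600 by $87,150, which is 109 full-or-partial $800 increments; reduction = 109 × $24 = $2,616, leaving $288.
Difference: |$2,904 − $288| = $2,616.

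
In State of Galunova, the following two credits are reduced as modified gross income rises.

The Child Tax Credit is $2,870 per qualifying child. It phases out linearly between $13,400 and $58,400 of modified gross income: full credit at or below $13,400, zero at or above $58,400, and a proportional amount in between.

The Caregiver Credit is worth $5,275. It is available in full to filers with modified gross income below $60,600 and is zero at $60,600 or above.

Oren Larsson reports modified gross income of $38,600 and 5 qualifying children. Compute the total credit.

$11,589

Child Tax Credit: base = 5 × $2,870 = $14,350. $38,600 is $25,200 into a $45,000 phase-out range, leaving 19,800/45,000 of the credit: $14,350 × 19,800/45,000 = $6,314.
Caregiver Credit: $38,600 is below the $60,600 cutoff, so the full $5,275 applies.
Total: $6,314 + $5,275 = $11,589.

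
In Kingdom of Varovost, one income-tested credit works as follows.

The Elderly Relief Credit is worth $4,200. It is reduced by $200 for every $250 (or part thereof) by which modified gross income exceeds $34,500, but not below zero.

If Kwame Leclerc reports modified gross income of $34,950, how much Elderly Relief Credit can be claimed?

$3,800

Elderly Relief Credit: income exceeds $34,500 by $450, which is 2 full-or-partial $250 increments; reduction = 2 × $200 = $400, leaving $3,800.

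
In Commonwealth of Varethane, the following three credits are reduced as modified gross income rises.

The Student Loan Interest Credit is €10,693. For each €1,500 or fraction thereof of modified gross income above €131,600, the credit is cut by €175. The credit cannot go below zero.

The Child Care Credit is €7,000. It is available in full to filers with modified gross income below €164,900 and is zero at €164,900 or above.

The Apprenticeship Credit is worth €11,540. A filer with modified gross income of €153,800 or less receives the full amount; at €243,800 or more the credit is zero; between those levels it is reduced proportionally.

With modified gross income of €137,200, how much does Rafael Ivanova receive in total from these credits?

Student Loan Interest Credit: income exceeds €131,600 by €5,600, which is 4 full-or-partial €1,500 increments; reduction = 4 × €175 = €700, leaving €9,993.
Child Care Credit: €137,200 is below the €164,900 cutoff, so the full €7,000 applies.
Apprenticeship Credit: €137,200 is at or below the €153,800 threshold, so the full €11,540 applies.
Total: €9,993 + €7,000 + €11,540 = €28,533.

€28,533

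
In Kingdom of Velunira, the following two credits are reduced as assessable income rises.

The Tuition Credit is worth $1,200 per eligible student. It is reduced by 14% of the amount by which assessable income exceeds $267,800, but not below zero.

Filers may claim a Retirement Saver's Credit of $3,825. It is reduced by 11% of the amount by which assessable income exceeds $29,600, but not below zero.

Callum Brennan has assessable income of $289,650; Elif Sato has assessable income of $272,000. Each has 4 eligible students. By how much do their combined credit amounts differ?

$2,471

Callum ($289,650): Tuition Credit: base = 4 × $1,200 = $4,800. 14% of the $21,850 excess over $267,800 is $3,059; credit = $4,800 − $3,059 = $1,741. Retirement Saver's Credit: 11% of the $260,050 excess over $29,600 is $28,605.50 ≥ base, so the credit is $0. total $1,741 + $0 = $1,741
Elif ($272,000): Tuition Credit: base = 4 × $1,200 = $4,800. 14% of the $4,200 excess over $267,800 is $588; credit = $4,800 − $588 = $4,212. Retirement Saver's Credit: 11% of the $242,400 excess over $29,600 is $26,664 ≥ base, so the credit is $0. total $4,212 + $0 = $4,212
Difference: |$1,741 − $4,212| = $2,471.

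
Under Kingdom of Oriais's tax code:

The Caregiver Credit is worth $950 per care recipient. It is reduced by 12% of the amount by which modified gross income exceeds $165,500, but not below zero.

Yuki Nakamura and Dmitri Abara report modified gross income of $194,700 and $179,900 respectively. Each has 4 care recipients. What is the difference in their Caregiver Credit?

$1,776

Yuki ($194,700): Caregiver Credit: base = 4 × $950 = $3,800. 12% of the $29,200 excess over $165,500 is $3,504; credit = $3,800 − $3,504 = $296.
Dmitri ($179,900): Caregiver Credit: base = 4 × $950 = $3,800. 12% of the $14,400 excess over $165,500 is $1,728; credit = $3,800 − $1,728 = $2,072.
Difference: |$296 − $2,072| = $1,776.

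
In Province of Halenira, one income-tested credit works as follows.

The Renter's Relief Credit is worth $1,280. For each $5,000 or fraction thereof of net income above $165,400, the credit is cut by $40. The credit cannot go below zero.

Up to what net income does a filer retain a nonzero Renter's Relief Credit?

After 31 increments the reduction is 31 × $40 = $1,240, leaving $40; one more increment wipes it out. Increment 31 ends at excess 31 × $5,000 = $155,000, so the highest qualifying income is $165,400 + $155,000 = $320,400.

$320,400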